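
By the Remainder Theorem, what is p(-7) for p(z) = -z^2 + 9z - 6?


By the Remainder Theorem, the remainder equals p(-7):
  -1*(-7)^2 = -49
  9*(-7)^1 = -63
  constant: -6
Sum: -49 - 63 - 6 = -118


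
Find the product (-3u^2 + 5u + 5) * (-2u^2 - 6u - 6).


Distribute each term of the first polynomial:
  (-3u^2)(-2u^2 - 6u - 6) = 6u^4 + 18u^3 + 18u^2
  (5u)(-2u^2 - 6u - 6) = -10u^3 - 30u^2 - 30u
  (5)(-2u^2 - 6u - 6) = -10u^2 - 30u - 30
Sum: 6u^4 + 8u^3 - 22u^2 - 60u - 30


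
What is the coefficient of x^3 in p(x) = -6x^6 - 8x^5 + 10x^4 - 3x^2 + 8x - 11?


Read off the coefficient of x^3: 0


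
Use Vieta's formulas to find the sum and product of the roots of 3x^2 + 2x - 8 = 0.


For ax^2+bx+c=0: sum = -b/a, product = c/a.
a=3, b=2, c=-8
Sum = -(2)/3 = -2/3
Product = (-8)/3 = -8/3


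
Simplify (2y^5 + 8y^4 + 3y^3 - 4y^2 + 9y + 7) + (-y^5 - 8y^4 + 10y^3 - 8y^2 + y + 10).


Align terms by degree and add:
  2y^5 + 8y^4 + 3y^3 - 4y^2 + 9y + 7
  -y^5 - 8y^4 + 10y^3 - 8y^2 + y + 10
= y^5 + 13y^3 - 12y^2 + 10y + 17


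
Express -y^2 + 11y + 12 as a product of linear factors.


Roots satisfy r1 + r2 = -b/a = 11 and r1*r2 = c/a = -12.
So r1 = -1, r2 = 12.
-y^2 + 11y + 12 = -(y - r1)(y - r2) = -(y + 1)(y - 12)


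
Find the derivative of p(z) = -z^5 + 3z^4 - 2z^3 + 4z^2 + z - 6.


Apply the power rule term by term:
  d/dz(-z^5) = -5z^4
  d/dz(3z^4) = 12z^3
  d/dz(-2z^3) = -6z^2
  d/dz(4z^2) = 8z
  d/dz(z) = 1
  d/dz(-6) = 0
p'(z) = -5z^4 + 12z^3 - 6z^2 + 8z + 1


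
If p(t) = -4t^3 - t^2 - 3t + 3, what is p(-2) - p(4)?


p(-2) = 37
p(4) = -281
p(-2) - p(4) = 37 + 281 = 318


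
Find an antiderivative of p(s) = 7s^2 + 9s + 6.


Reverse power rule on each term:
  ∫ 7s^2 ds = (7/3)s^3
  ∫ 9s ds = (9/2)s^2
  ∫ 6 ds = 6s
F(s) = (7/3)s^3 + (9/2)s^2 + 6s + C


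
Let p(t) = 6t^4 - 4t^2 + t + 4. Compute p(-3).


Using direct substitution:
  6 * (-3)^4 = 486
  0 * (-3)^3 = 0
  -4 * (-3)^2 = -36
  1 * (-3)^1 = -3
  constant: 4
Sum = 486 + 0 - 36 - 3 + 4 = 451


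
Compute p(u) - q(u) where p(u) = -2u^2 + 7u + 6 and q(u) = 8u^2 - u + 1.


Distribute the minus sign:
  (-2u^2 + 7u + 6)
- (8u^2 - u + 1)
Negate second polynomial: -8u^2 + u - 1
Add: -10u^2 + 8u + 5


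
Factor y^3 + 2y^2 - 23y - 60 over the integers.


Try integer roots (divisors of -60). y=5: p(5)=0.
Divide out (y - 5): quotient is y^2 + 7y + 12.
Factor the quadratic: (y + 3)(y + 4)
Result: (y - 5)(y + 3)(y + 4)


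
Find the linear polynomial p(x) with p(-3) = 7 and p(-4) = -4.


p(x) = mx + b. Using p(-3)=7, p(-4)=-4:
m = (7 + 4)/(-3 + 4) = 11/1 = 11
b = 7 - m*(-3) = 7 + 33 = 40
p(x) = 11x + 40


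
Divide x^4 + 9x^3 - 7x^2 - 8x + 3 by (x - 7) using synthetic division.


Synthetic division with c = 7. Coefficients: 1, 9, -7, -8, 3
Bring down 1.
  1 * 7 = 7; 7 + 9 = 16
  16 * 7 = 112; 112 - 7 = 105
  105 * 7 = 735; 735 - 8 = 727
  727 * 7 = 5089; 5089 + 3 = 5092
Quotient: x^3 + 16x^2 + 105x + 727, Remainder: 5092


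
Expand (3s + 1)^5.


Expand (3s + 1)^5 by repeated multiplication:
  (3s + 1)^2 = 9s^2 + 6s + 1
  (3s + 1)^3 = 27s^3 + 27s^2 + 9s + 1
  (3s + 1)^4 = 81s^4 + 108s^3 + 54s^2 + 12s + 1
= 243s^5 + 405s^4 + 270s^3 + 90s^2 + 15s + 1


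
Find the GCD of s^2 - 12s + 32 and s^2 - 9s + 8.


Factor each:
  s^2 - 12s + 32 = (s - 8)(s - 4)
  s^2 - 9s + 8 = (s - 8)(s - 1)
Common monic factor: s - 8


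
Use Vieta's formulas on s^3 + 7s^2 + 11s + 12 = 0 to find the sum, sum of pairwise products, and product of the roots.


Monic cubic s^3+bs^2+cs+d=0: sum=-b, pairwise sum=c, product=-d.
b=7, c=11, d=12
r1+r2+r3 = -7
r1r2+r1r3+r2r3 = 11
r1r2r3 = -12


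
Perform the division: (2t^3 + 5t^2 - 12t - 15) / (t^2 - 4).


(2t^3 + 5t^2 - 12t - 15) / (t^2 - 4)
Step 1: 2t * (t^2 - 4) = 2t^3 - 8t; subtract.
Step 2: 5 * (t^2 - 4) = 5t^2 - 20; subtract.
Quotient: 2t + 5, Remainder: -4t + 5


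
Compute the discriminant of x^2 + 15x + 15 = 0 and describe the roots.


D = b^2 - 4ac = (15)^2 - 4(1)(15) = 225 - 60 = 165
Since D > 0: two distinct irrational roots


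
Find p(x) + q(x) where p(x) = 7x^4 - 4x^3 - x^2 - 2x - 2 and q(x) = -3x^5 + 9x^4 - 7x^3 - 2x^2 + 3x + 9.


Align terms by degree and add:
  7x^4 - 4x^3 - x^2 - 2x - 2
  -3x^5 + 9x^4 - 7x^3 - 2x^2 + 3x + 9
= -3x^5 + 16x^4 - 11x^3 - 3x^2 + x + 7


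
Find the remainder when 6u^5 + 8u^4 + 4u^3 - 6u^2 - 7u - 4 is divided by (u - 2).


By the Remainder Theorem, the remainder equals p(2):
  6*(2)^5 = 192
  8*(2)^4 = 128
  4*(2)^3 = 32
  -6*(2)^2 = -24
  -7*(2)^1 = -14
  constant: -4
Sum: 192 + 128 + 32 - 24 - 14 - 4 = 310


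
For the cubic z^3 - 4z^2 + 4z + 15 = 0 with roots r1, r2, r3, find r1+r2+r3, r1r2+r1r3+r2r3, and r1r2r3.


Monic cubic z^3+bz^2+cz+d=0: sum=-b, pairwise sum=c, product=-d.
b=-4, c=4, d=15
r1+r2+r3 = 4
r1r2+r1r3+r2r3 = 4
r1r2r3 = -15


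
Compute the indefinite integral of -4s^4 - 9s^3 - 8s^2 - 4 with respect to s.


Reverse power rule on each term:
  ∫ -4s^4 ds = -(4/5)s^5
  ∫ -9s^3 ds = -(9/4)s^4
  ∫ -8s^2 ds = -(8/3)s^3
  ∫ -4 ds = -4s
F(s) = -(4/5)s^5 - (9/4)s^4 - (8/3)s^3 - 4s + C


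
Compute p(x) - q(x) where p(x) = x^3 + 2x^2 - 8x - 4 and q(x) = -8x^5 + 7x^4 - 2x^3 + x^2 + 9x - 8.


Distribute the minus sign:
  (x^3 + 2x^2 - 8x - 4)
- (-8x^5 + 7x^4 - 2x^3 + x^2 + 9x - 8)
Negate second polynomial: 8x^5 - 7x^4 + 2x^3 - x^2 - 9x + 8
Add: 8x^5 - 7x^4 + 3x^3 + x^2 - 17x + 4


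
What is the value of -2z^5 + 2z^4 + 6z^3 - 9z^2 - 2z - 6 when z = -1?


Using direct substitution:
  -2 * (-1)^5 = 2
  2 * (-1)^4 = 2
  6 * (-1)^3 = -6
  -9 * (-1)^2 = -9
  -2 * (-1)^1 = 2
  constant: -6
Sum = 2 + 2 - 6 - 9 + 2 - 6 = -15


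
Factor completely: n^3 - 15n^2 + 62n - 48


Try integer roots (divisors of -48). n=1: p(1)=0.
Divide out (n - 1): quotient is n^2 - 14n + 48.
Factor the quadratic: (n - 6)(n - 8)
Result: (n - 1)(n - 6)(n - 8)


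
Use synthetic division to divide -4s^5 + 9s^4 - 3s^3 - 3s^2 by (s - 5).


Synthetic division with c = 5. Coefficients: -4, 9, -3, -3, 0, 0
Bring down -4.
  -4 * 5 = -20; -20 + 9 = -11
  -11 * 5 = -55; -55 - 3 = -58
  -58 * 5 = -290; -290 - 3 = -293
  -293 * 5 = -1465; -1465 + 0 = -1465
  -1465 * 5 = -7325; -7325 + 0 = -7325
Quotient: -4s^4 - 11s^3 - 58s^2 - 293s - 1465, Remainder: -7325


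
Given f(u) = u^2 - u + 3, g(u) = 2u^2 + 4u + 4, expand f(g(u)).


Substitute g(u) into f:
f(g(u)) = 1*(2u^2 + 4u + 4)^2 + (-1)*(2u^2 + 4u + 4) + 3
(2u^2 + 4u + 4)^2 = 4u^4 + 16u^3 + 32u^2 + 32u + 16
Expand and combine: 4u^4 + 16u^3 + 30u^2 + 28u + 15


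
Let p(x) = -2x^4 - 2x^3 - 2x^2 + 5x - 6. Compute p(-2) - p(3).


p(-2) = -40
p(3) = -225
p(-2) - p(3) = -40 + 225 = 185


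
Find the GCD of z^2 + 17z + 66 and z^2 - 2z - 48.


Factor each:
  z^2 + 17z + 66 = (z + 6)(z + 11)
  z^2 - 2z - 48 = (z + 6)(z - 8)
Common monic factor: z + 6


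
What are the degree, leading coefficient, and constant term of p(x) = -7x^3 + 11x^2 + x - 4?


Highest power of x is 3, with coefficient -7. Constant term is -4.
Degree = 3, leading coefficient = -7, constant term = -4


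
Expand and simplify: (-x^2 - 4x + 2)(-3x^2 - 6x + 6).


Distribute each term of the first polynomial:
  (-x^2)(-3x^2 - 6x + 6) = 3x^4 + 6x^3 - 6x^2
  (-4x)(-3x^2 - 6x + 6) = 12x^3 + 24x^2 - 24x
  (2)(-3x^2 - 6x + 6) = -6x^2 - 12x + 12
Sum: 3x^4 + 18x^3 + 12x^2 - 36x + 12


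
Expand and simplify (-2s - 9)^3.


Expand (-2s - 9)^3 by repeated multiplication:
  (-2s - 9)^2 = 4s^2 + 36s + 81
= -8s^3 - 108s^2 - 486s - 729


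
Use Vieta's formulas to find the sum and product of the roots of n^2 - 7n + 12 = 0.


For an^2+bn+c=0: sum = -b/a, product = c/a.
a=1, b=-7, c=12
Sum = -(-7)/1 = 7
Product = (12)/1 = 12


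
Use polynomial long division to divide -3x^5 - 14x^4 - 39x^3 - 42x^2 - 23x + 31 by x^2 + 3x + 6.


(-3x^5 - 14x^4 - 39x^3 - 42x^2 - 23x + 31) / (x^2 + 3x + 6)
Step 1: -3x^3 * (x^2 + 3x + 6) = -3x^5 - 9x^4 - 18x^3; subtract.
Step 2: -5x^2 * (x^2 + 3x + 6) = -5x^4 - 15x^3 - 30x^2; subtract.
Step 3: -6x * (x^2 + 3x + 6) = -6x^3 - 18x^2 - 36x; subtract.
Step 4: 6 * (x^2 + 3x + 6) = 6x^2 + 18x + 36; subtract.
Quotient: -3x^3 - 5x^2 - 6x + 6, Remainder: -5x - 5


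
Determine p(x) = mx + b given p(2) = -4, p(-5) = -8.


p(x) = mx + b. Using p(2)=-4, p(-5)=-8:
m = (-4 + 8)/(2 + 5) = 4/7 = 4/7
b = -4 - m*(2) = -4 - 8/7 = -36/7
p(x) = (4/7)x - (36/7)


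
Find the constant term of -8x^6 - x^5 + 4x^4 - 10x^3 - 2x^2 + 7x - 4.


Read off the constant term: -4


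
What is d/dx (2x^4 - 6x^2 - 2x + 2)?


Apply the power rule term by term:
  d/dx(2x^4) = 8x^3
  d/dx(-6x^2) = -12x
  d/dx(-2x) = -2
  d/dx(2) = 0
p'(x) = 8x^3 - 12x - 2


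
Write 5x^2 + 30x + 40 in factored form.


Roots satisfy r1 + r2 = -b/a = -6 and r1*r2 = c/a = 8.
So r1 = -4, r2 = -2.
5x^2 + 30x + 40 = 5(x - r1)(x - r2) = 5(x + 4)(x + 2)


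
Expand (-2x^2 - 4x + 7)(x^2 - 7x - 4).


Distribute each term of the first polynomial:
  (-2x^2)(x^2 - 7x - 4) = -2x^4 + 14x^3 + 8x^2
  (-4x)(x^2 - 7x - 4) = -4x^3 + 28x^2 + 16x
  (7)(x^2 - 7x - 4) = 7x^2 - 49x - 28
Sum: -2x^4 + 10x^3 + 43x^2 - 33x - 28


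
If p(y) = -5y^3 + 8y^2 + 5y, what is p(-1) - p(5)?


p(-1) = 8
p(5) = -400
p(-1) - p(5) = 8 + 400 = 408


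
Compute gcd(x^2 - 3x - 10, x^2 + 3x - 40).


Factor each:
  x^2 - 3x - 10 = (x - 5)(x + 2)
  x^2 + 3x - 40 = (x - 5)(x + 8)
Common monic factor: x - 5


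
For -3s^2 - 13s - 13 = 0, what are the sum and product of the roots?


For as^2+bs+c=0: sum = -b/a, product = c/a.
a=-3, b=-13, c=-13
Sum = -(-13)/-3 = -13/3
Product = (-13)/-3 = 13/3


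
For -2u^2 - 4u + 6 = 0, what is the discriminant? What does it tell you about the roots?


D = b^2 - 4ac = (-4)^2 - 4(-2)(6) = 16 + 48 = 64
Since D > 0: two distinct rational roots


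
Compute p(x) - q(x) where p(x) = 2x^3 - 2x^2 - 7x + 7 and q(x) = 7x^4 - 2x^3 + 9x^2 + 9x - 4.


Distribute the minus sign:
  (2x^3 - 2x^2 - 7x + 7)
- (7x^4 - 2x^3 + 9x^2 + 9x - 4)
Negate second polynomial: -7x^4 + 2x^3 - 9x^2 - 9x + 4
Add: -7x^4 + 4x^3 - 11x^2 - 16x + 11


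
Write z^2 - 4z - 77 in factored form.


Roots satisfy r1 + r2 = -b/a = 4 and r1*r2 = c/a = -77.
So r1 = 11, r2 = -7.
z^2 - 4z - 77 = (z - r1)(z - r2) = (z - 11)(z + 7)


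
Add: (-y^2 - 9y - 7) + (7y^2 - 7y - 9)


Align terms by degree and add:
  -y^2 - 9y - 7
+ 7y^2 - 7y - 9
= 6y^2 - 16y - 16


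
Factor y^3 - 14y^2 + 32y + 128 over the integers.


Try integer roots (divisors of 128). y=8: p(8)=0.
Divide out (y - 8): quotient is y^2 - 6y - 16.
Factor the quadratic: (y + 2)(y - 8)
Result: (y - 8)(y + 2)(y - 8)


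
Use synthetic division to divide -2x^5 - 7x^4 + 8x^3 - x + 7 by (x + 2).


Synthetic division with c = -2. Coefficients: -2, -7, 8, 0, -1, 7
Bring down -2.
  -2 * -2 = 4; 4 - 7 = -3
  -3 * -2 = 6; 6 + 8 = 14
  14 * -2 = -28; -28 + 0 = -28
  -28 * -2 = 56; 56 - 1 = 55
  55 * -2 = -110; -110 + 7 = -103
Quotient: -2x^4 - 3x^3 + 14x^2 - 28x + 55, Remainder: -103


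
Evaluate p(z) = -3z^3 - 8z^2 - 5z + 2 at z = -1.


Using direct substitution:
  -3 * (-1)^3 = 3
  -8 * (-1)^2 = -8
  -5 * (-1)^1 = 5
  constant: 2
Sum = 3 - 8 + 5 + 2 = 2


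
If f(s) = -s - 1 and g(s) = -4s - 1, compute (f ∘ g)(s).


Substitute g(s) into f:
f(g(s)) = -1*(-4s - 1) + (-1)
Expand and combine: 4s


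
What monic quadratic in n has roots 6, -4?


p(n) = (n - 6)(n + 4)
Expand: n^2 - 2n - 24


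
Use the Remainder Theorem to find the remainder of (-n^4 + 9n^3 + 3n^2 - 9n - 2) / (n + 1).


By the Remainder Theorem, the remainder equals p(-1):
  -1*(-1)^4 = -1
  9*(-1)^3 = -9
  3*(-1)^2 = 3
  -9*(-1)^1 = 9
  constant: -2
Sum: -1 - 9 + 3 + 9 - 2 = 0


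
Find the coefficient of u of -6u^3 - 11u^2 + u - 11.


Read off the coefficient of u: 1


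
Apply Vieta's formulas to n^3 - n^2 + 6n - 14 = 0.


Monic cubic n^3+bn^2+cn+d=0: sum=-b, pairwise sum=c, product=-d.
b=-1, c=6, d=-14
r1+r2+r3 = 1
r1r2+r1r3+r2r3 = 6
r1r2r3 = 14


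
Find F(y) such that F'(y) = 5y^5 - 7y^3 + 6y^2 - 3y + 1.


Reverse power rule on each term:
  ∫ 5y^5 dy = (5/6)y^6
  ∫ -7y^3 dy = -(7/4)y^4
  ∫ 6y^2 dy = 2y^3
  ∫ -3y dy = -(3/2)y^2
  ∫ 1 dy = y
F(y) = (5/6)y^6 - (7/4)y^4 + 2y^3 - (3/2)y^2 + y + C


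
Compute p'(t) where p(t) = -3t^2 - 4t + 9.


Apply the power rule term by term:
  d/dt(-3t^2) = -6t
  d/dt(-4t) = -4
  d/dt(9) = 0
p'(t) = -6t - 4


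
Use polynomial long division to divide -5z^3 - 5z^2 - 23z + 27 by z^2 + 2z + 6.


(-5z^3 - 5z^2 - 23z + 27) / (z^2 + 2z + 6)
Step 1: -5z * (z^2 + 2z + 6) = -5z^3 - 10z^2 - 30z; subtract.
Step 2: 5 * (z^2 + 2z + 6) = 5z^2 + 10z + 30; subtract.
Quotient: -5z + 5, Remainder: -3z - 3


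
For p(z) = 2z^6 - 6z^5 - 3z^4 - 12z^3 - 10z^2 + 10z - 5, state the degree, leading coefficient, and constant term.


Highest power of z is 6, with coefficient 2. Constant term is -5.
Degree = 6, leading coefficient = 2, constant term = -5


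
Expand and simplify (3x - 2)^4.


Expand (3x - 2)^4 by repeated multiplication:
  (3x - 2)^2 = 9x^2 - 12x + 4
  (3x - 2)^3 = 27x^3 - 54x^2 + 36x - 8
= 81x^4 - 216x^3 + 216x^2 - 96x + 16


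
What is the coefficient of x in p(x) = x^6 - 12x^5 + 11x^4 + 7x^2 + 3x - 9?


Read off the coefficient of x: 3


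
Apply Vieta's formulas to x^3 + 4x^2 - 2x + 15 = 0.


Monic cubic x^3+bx^2+cx+d=0: sum=-b, pairwise sum=c, product=-d.
b=4, c=-2, d=15
r1+r2+r3 = -4
r1r2+r1r3+r2r3 = -2
r1r2r3 = -15


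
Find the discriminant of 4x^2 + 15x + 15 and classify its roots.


D = b^2 - 4ac = (15)^2 - 4(4)(15) = 225 - 240 = -15
Since D < 0: two complex conjugate roots (no real roots)


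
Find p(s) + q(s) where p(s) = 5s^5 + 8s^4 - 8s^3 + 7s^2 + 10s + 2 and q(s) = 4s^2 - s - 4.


Align terms by degree and add:
  5s^5 + 8s^4 - 8s^3 + 7s^2 + 10s + 2
+ 4s^2 - s - 4
= 5s^5 + 8s^4 - 8s^3 + 11s^2 + 9s - 2


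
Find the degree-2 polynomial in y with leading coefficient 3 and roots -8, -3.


p(y) = 3(y + 8)(y + 3)
Expand: 3y^2 + 33y + 72


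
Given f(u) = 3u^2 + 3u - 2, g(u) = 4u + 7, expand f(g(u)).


Substitute g(u) into f:
f(g(u)) = 3*(4u + 7)^2 + 3*(4u + 7) + (-2)
(4u + 7)^2 = 16u^2 + 56u + 49
Expand and combine: 48u^2 + 180u + 166


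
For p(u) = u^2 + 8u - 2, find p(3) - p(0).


p(3) = 31
p(0) = -2
p(3) - p(0) = 31 + 2 = 33


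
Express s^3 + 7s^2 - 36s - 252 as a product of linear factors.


Try integer roots (divisors of -252). s=6: p(6)=0.
Divide out (s - 6): quotient is s^2 + 13s + 42.
Factor the quadratic: (s + 7)(s + 6)
Result: (s - 6)(s + 7)(s + 6)


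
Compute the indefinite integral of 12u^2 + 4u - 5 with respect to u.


Reverse power rule on each term:
  ∫ 12u^2 du = 4u^3
  ∫ 4u du = 2u^2
  ∫ -5 du = -5u
F(u) = 4u^3 + 2u^2 - 5u + C


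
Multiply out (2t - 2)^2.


Expand (2t - 2)^2 by repeated multiplication:
= 4t^2 - 8t + 4


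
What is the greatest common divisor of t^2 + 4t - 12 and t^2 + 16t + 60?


Factor each:
  t^2 + 4t - 12 = (t + 6)(t - 2)
  t^2 + 16t + 60 = (t + 6)(t + 10)
Common monic factor: t + 6


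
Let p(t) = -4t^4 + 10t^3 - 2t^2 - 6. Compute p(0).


Using direct substitution:
  -4 * (0)^4 = 0
  10 * (0)^3 = 0
  -2 * (0)^2 = 0
  0 * (0)^1 = 0
  constant: -6
Sum = 0 + 0 + 0 + 0 - 6 = -6


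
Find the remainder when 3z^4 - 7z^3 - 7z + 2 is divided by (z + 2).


By the Remainder Theorem, the remainder equals p(-2):
  3*(-2)^4 = 48
  -7*(-2)^3 = 56
  0*(-2)^2 = 0
  -7*(-2)^1 = 14
  constant: 2
Sum: 48 + 56 + 0 + 14 + 2 = 120


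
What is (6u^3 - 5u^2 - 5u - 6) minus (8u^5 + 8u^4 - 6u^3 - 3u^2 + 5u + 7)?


Distribute the minus sign:
  (6u^3 - 5u^2 - 5u - 6)
- (8u^5 + 8u^4 - 6u^3 - 3u^2 + 5u + 7)
Negate second polynomial: -8u^5 - 8u^4 + 6u^3 + 3u^2 - 5u - 7
Add: -8u^5 - 8u^4 + 12u^3 - 2u^2 - 10u - 13


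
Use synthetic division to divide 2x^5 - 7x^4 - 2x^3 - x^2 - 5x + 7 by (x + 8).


Synthetic division with c = -8. Coefficients: 2, -7, -2, -1, -5, 7
Bring down 2.
  2 * -8 = -16; -16 - 7 = -23
  -23 * -8 = 184; 184 - 2 = 182
  182 * -8 = -1456; -1456 - 1 = -1457
  -1457 * -8 = 11656; 11656 - 5 = 11651
  11651 * -8 = -93208; -93208 + 7 = -93201
Quotient: 2x^4 - 23x^3 + 182x^2 - 1457x + 11651, Remainder: -93201


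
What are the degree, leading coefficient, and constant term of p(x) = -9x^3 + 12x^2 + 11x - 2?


Highest power of x is 3, with coefficient -9. Constant term is -2.
Degree = 3, leading coefficient = -9, constant term = -2


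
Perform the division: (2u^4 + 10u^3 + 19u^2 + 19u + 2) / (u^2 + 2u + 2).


(2u^4 + 10u^3 + 19u^2 + 19u + 2) / (u^2 + 2u + 2)
Step 1: 2u^2 * (u^2 + 2u + 2) = 2u^4 + 4u^3 + 4u^2; subtract.
Step 2: 6u * (u^2 + 2u + 2) = 6u^3 + 12u^2 + 12u; subtract.
Step 3: 3 * (u^2 + 2u + 2) = 3u^2 + 6u + 6; subtract.
Quotient: 2u^2 + 6u + 3, Remainder: u - 4


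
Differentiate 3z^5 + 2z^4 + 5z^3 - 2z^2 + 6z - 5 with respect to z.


Apply the power rule term by term:
  d/dz(3z^5) = 15z^4
  d/dz(2z^4) = 8z^3
  d/dz(5z^3) = 15z^2
  d/dz(-2z^2) = -4z
  d/dz(6z) = 6
  d/dz(-5) = 0
p'(z) = 15z^4 + 8z^3 + 15z^2 - 4z + 6


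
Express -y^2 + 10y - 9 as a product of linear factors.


Roots satisfy r1 + r2 = -b/a = 10 and r1*r2 = c/a = 9.
So r1 = 9, r2 = 1.
-y^2 + 10y - 9 = -(y - r1)(y - r2) = -(y - 9)(y - 1)


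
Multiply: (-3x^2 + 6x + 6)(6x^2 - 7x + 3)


Distribute each term of the first polynomial:
  (-3x^2)(6x^2 - 7x + 3) = -18x^4 + 21x^3 - 9x^2
  (6x)(6x^2 - 7x + 3) = 36x^3 - 42x^2 + 18x
  (6)(6x^2 - 7x + 3) = 36x^2 - 42x + 18
Sum: -18x^4 + 57x^3 - 15x^2 - 24x + 18


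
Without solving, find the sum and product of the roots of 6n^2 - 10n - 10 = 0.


For an^2+bn+c=0: sum = -b/a, product = c/a.
a=6, b=-10, c=-10
Sum = -(-10)/6 = 5/3
Product = (-10)/6 = -5/3


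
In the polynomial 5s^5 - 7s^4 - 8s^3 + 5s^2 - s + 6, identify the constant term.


Read off the constant term: 6


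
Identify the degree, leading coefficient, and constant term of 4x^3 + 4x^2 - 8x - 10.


Highest power of x is 3, with coefficient 4. Constant term is -10.
Degree = 3, leading coefficient = 4, constant term = -10


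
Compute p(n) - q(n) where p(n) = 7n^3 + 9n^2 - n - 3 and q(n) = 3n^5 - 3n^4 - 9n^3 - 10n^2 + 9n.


Distribute the minus sign:
  (7n^3 + 9n^2 - n - 3)
- (3n^5 - 3n^4 - 9n^3 - 10n^2 + 9n)
Negate second polynomial: -3n^5 + 3n^4 + 9n^3 + 10n^2 - 9n
Add: -3n^5 + 3n^4 + 16n^3 + 19n^2 - 10n - 3


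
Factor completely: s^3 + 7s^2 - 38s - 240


Try integer roots (divisors of -240). s=6: p(6)=0.
Divide out (s - 6): quotient is s^2 + 13s + 40.
Factor the quadratic: (s + 8)(s + 5)
Result: (s - 6)(s + 8)(s + 5)


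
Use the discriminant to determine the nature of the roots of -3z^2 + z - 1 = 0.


D = b^2 - 4ac = (1)^2 - 4(-3)(-1) = 1 - 12 = -11
Since D < 0: two complex conjugate roots (no real roots)


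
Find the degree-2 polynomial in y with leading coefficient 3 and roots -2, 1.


p(y) = 3(y + 2)(y - 1)
Expand: 3y^2 + 3y - 6


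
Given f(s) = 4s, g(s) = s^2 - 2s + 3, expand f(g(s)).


Substitute g(s) into f:
f(g(s)) = 4*(s^2 - 2s + 3)
Expand and combine: 4s^2 - 8s + 12


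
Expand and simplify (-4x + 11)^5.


Expand (-4x + 11)^5 by repeated multiplication:
  (-4x + 11)^2 = 16x^2 - 88x + 121
  (-4x + 11)^3 = -64x^3 + 528x^2 - 1452x + 1331
  (-4x + 11)^4 = 256x^4 - 2816x^3 + 11616x^2 - 21296x + 14641
= -1024x^5 + 14080x^4 - 77440x^3 + 212960x^2 - 292820x + 161051


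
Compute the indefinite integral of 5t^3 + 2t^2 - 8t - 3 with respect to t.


Reverse power rule on each term:
  ∫ 5t^3 dt = (5/4)t^4
  ∫ 2t^2 dt = (2/3)t^3
  ∫ -8t dt = -4t^2
  ∫ -3 dt = -3t
F(t) = (5/4)t^4 + (2/3)t^3 - 4t^2 - 3t + C


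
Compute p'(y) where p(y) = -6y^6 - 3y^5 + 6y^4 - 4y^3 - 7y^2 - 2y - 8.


Apply the power rule term by term:
  d/dy(-6y^6) = -36y^5
  d/dy(-3y^5) = -15y^4
  d/dy(6y^4) = 24y^3
  d/dy(-4y^3) = -12y^2
  d/dy(-7y^2) = -14y
  d/dy(-2y) = -2
  d/dy(-8) = 0
p'(y) = -36y^5 - 15y^4 + 24y^3 - 12y^2 - 14y - 2


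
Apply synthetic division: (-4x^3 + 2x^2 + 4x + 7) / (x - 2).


Synthetic division with c = 2. Coefficients: -4, 2, 4, 7
Bring down -4.
  -4 * 2 = -8; -8 + 2 = -6
  -6 * 2 = -12; -12 + 4 = -8
  -8 * 2 = -16; -16 + 7 = -9
Quotient: -4x^2 - 6x - 8, Remainder: -9


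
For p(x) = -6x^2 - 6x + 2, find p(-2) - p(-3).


p(-2) = -10
p(-3) = -34
p(-2) - p(-3) = -10 + 34 = 24


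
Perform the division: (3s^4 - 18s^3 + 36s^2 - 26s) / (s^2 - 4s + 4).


(3s^4 - 18s^3 + 36s^2 - 26s) / (s^2 - 4s + 4)
Step 1: 3s^2 * (s^2 - 4s + 4) = 3s^4 - 12s^3 + 12s^2; subtract.
Step 2: -6s * (s^2 - 4s + 4) = -6s^3 + 24s^2 - 24s; subtract.
Step 3: 0 * (s^2 - 4s + 4) = 0; subtract.
Quotient: 3s^2 - 6s, Remainder: -2s


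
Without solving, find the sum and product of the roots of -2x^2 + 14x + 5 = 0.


For ax^2+bx+c=0: sum = -b/a, product = c/a.
a=-2, b=14, c=5
Sum = -(14)/-2 = 7
Product = (5)/-2 = -5/2


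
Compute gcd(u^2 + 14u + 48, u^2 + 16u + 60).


Factor each:
  u^2 + 14u + 48 = (u + 6)(u + 8)
  u^2 + 16u + 60 = (u + 6)(u + 10)
Common monic factor: u + 6


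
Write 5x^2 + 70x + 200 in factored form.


Roots satisfy r1 + r2 = -b/a = -14 and r1*r2 = c/a = 40.
So r1 = -4, r2 = -10.
5x^2 + 70x + 200 = 5(x - r1)(x - r2) = 5(x + 4)(x + 10)


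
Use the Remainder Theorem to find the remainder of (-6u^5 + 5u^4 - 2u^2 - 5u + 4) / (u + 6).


By the Remainder Theorem, the remainder equals p(-6):
  -6*(-6)^5 = 46656
  5*(-6)^4 = 6480
  0*(-6)^3 = 0
  -2*(-6)^2 = -72
  -5*(-6)^1 = 30
  constant: 4
Sum: 46656 + 6480 + 0 - 72 + 30 + 4 = 53098


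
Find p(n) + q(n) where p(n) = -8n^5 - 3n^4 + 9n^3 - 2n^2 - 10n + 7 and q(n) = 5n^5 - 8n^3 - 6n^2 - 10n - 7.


Align terms by degree and add:
  -8n^5 - 3n^4 + 9n^3 - 2n^2 - 10n + 7
+ 5n^5 - 8n^3 - 6n^2 - 10n - 7
= -3n^5 - 3n^4 + n^3 - 8n^2 - 20n


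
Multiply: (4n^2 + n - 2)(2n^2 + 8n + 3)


Distribute each term of the first polynomial:
  (4n^2)(2n^2 + 8n + 3) = 8n^4 + 32n^3 + 12n^2
  (n)(2n^2 + 8n + 3) = 2n^3 + 8n^2 + 3n
  (-2)(2n^2 + 8n + 3) = -4n^2 - 16n - 6
Sum: 8n^4 + 34n^3 + 16n^2 - 13n - 6


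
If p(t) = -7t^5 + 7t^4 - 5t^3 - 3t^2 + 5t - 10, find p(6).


Using direct substitution:
  -7 * (6)^5 = -54432
  7 * (6)^4 = 9072
  -5 * (6)^3 = -1080
  -3 * (6)^2 = -108
  5 * (6)^1 = 30
  constant: -10
Sum = -54432 + 9072 - 1080 - 108 + 30 - 10 = -46528


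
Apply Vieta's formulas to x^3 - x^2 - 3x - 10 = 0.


Monic cubic x^3+bx^2+cx+d=0: sum=-b, pairwise sum=c, product=-d.
b=-1, c=-3, d=-10
r1+r2+r3 = 1
r1r2+r1r3+r2r3 = -3
r1r2r3 = 10


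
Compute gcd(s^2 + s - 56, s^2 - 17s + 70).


Factor each:
  s^2 + s - 56 = (s - 7)(s + 8)
  s^2 - 17s + 70 = (s - 7)(s - 10)
Common monic factor: s - 7


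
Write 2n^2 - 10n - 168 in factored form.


Roots satisfy r1 + r2 = -b/a = 5 and r1*r2 = c/a = -84.
So r1 = 12, r2 = -7.
2n^2 - 10n - 168 = 2(n - r1)(n - r2) = 2(n - 12)(n + 7)


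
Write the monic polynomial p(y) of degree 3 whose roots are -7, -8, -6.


p(y) = (y + 7)(y + 8)(y + 6)
Expand: y^3 + 21y^2 + 146y + 336


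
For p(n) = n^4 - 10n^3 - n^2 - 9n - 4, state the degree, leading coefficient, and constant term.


Highest power of n is 4, with coefficient 1. Constant term is -4.
Degree = 4, leading coefficient = 1, constant term = -4


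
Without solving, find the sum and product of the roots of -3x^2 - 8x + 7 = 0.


For ax^2+bx+c=0: sum = -b/a, product = c/a.
a=-3, b=-8, c=7
Sum = -(-8)/-3 = -8/3
Product = (7)/-3 = -7/3


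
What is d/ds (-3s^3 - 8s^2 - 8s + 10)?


Apply the power rule term by term:
  d/ds(-3s^3) = -9s^2
  d/ds(-8s^2) = -16s
  d/ds(-8s) = -8
  d/ds(10) = 0
p'(s) = -9s^2 - 16s - 8


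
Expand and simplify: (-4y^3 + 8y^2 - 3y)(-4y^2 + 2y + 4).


Distribute each term of the first polynomial:
  (-4y^3)(-4y^2 + 2y + 4) = 16y^5 - 8y^4 - 16y^3
  (8y^2)(-4y^2 + 2y + 4) = -32y^4 + 16y^3 + 32y^2
  (-3y)(-4y^2 + 2y + 4) = 12y^3 - 6y^2 - 12y
Sum: 16y^5 - 40y^4 + 12y^3 + 26y^2 - 12y


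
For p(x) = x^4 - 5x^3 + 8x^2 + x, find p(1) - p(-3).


p(1) = 5
p(-3) = 285
p(1) - p(-3) = 5 - 285 = -280


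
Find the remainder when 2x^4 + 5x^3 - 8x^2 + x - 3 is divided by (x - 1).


By the Remainder Theorem, the remainder equals p(1):
  2*(1)^4 = 2
  5*(1)^3 = 5
  -8*(1)^2 = -8
  1*(1)^1 = 1
  constant: -3
Sum: 2 + 5 - 8 + 1 - 3 = -3


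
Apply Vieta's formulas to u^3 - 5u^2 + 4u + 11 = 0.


Monic cubic u^3+bu^2+cu+d=0: sum=-b, pairwise sum=c, product=-d.
b=-5, c=4, d=11
r1+r2+r3 = 5
r1r2+r1r3+r2r3 = 4
r1r2r3 = -11


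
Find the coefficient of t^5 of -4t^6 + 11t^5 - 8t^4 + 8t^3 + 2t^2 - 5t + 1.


Read off the coefficient of t^5: 11


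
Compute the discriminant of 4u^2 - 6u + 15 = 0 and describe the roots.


D = b^2 - 4ac = (-6)^2 - 4(4)(15) = 36 - 240 = -204
Since D < 0: two complex conjugate roots (no real roots)


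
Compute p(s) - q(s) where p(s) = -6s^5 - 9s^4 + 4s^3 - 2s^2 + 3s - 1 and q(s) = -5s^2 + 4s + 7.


Distribute the minus sign:
  (-6s^5 - 9s^4 + 4s^3 - 2s^2 + 3s - 1)
- (-5s^2 + 4s + 7)
Negate second polynomial: 5s^2 - 4s - 7
Add: -6s^5 - 9s^4 + 4s^3 + 3s^2 - s - 8


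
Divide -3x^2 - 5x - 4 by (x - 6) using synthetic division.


Synthetic division with c = 6. Coefficients: -3, -5, -4
Bring down -3.
  -3 * 6 = -18; -18 - 5 = -23
  -23 * 6 = -138; -138 - 4 = -142
Quotient: -3x - 23, Remainder: -142


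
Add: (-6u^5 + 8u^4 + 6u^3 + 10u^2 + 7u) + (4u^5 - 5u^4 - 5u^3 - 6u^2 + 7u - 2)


Align terms by degree and add:
  -6u^5 + 8u^4 + 6u^3 + 10u^2 + 7u
+ 4u^5 - 5u^4 - 5u^3 - 6u^2 + 7u - 2
= -2u^5 + 3u^4 + u^3 + 4u^2 + 14u - 2


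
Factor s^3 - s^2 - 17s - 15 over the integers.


Try integer roots (divisors of -15). s=5: p(5)=0.
Divide out (s - 5): quotient is s^2 + 4s + 3.
Factor the quadratic: (s + 3)(s + 1)
Result: (s - 5)(s + 3)(s + 1)


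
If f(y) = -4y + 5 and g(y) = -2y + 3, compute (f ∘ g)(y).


Substitute g(y) into f:
f(g(y)) = -4*(-2y + 3) + 5
Expand and combine: 8y - 7


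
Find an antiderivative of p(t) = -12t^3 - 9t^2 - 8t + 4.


Reverse power rule on each term:
  ∫ -12t^3 dt = -3t^4
  ∫ -9t^2 dt = -3t^3
  ∫ -8t dt = -4t^2
  ∫ 4 dt = 4t
F(t) = -3t^4 - 3t^3 - 4t^2 + 4t + C


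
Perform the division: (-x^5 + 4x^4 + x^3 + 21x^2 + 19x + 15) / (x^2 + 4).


(-x^5 + 4x^4 + x^3 + 21x^2 + 19x + 15) / (x^2 + 4)
Step 1: -x^3 * (x^2 + 4) = -x^5 - 4x^3; subtract.
Step 2: 4x^2 * (x^2 + 4) = 4x^4 + 16x^2; subtract.
Step 3: 5x * (x^2 + 4) = 5x^3 + 20x; subtract.
Step 4: 5 * (x^2 + 4) = 5x^2 + 20; subtract.
Quotient: -x^3 + 4x^2 + 5x + 5, Remainder: -x - 5


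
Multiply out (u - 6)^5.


Expand (u - 6)^5 by repeated multiplication:
  (u - 6)^2 = u^2 - 12u + 36
  (u - 6)^3 = u^3 - 18u^2 + 108u - 216
  (u - 6)^4 = u^4 - 24u^3 + 216u^2 - 864u + 1296
= u^5 - 30u^4 + 360u^3 - 2160u^2 + 6480u - 7776


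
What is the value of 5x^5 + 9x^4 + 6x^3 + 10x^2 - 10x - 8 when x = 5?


Using direct substitution:
  5 * (5)^5 = 15625
  9 * (5)^4 = 5625
  6 * (5)^3 = 750
  10 * (5)^2 = 250
  -10 * (5)^1 = -50
  constant: -8
Sum = 15625 + 5625 + 750 + 250 - 50 - 8 = 22192


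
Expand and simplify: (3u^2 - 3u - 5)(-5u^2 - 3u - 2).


Distribute each term of the first polynomial:
  (3u^2)(-5u^2 - 3u - 2) = -15u^4 - 9u^3 - 6u^2
  (-3u)(-5u^2 - 3u - 2) = 15u^3 + 9u^2 + 6u
  (-5)(-5u^2 - 3u - 2) = 25u^2 + 15u + 10
Sum: -15u^4 + 6u^3 + 28u^2 + 21u + 10


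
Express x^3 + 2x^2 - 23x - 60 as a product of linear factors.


Try integer roots (divisors of -60). x=5: p(5)=0.
Divide out (x - 5): quotient is x^2 + 7x + 12.
Factor the quadratic: (x + 4)(x + 3)
Result: (x - 5)(x + 4)(x + 3)


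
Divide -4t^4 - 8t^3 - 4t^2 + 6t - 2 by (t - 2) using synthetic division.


Synthetic division with c = 2. Coefficients: -4, -8, -4, 6, -2
Bring down -4.
  -4 * 2 = -8; -8 - 8 = -16
  -16 * 2 = -32; -32 - 4 = -36
  -36 * 2 = -72; -72 + 6 = -66
  -66 * 2 = -132; -132 - 2 = -134
Quotient: -4t^3 - 16t^2 - 36t - 66, Remainder: -134


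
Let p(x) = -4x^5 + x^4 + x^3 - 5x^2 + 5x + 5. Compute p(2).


Using direct substitution:
  -4 * (2)^5 = -128
  1 * (2)^4 = 16
  1 * (2)^3 = 8
  -5 * (2)^2 = -20
  5 * (2)^1 = 10
  constant: 5
Sum = -128 + 16 + 8 - 20 + 10 + 5 = -109


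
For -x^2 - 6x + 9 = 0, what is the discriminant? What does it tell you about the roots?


D = b^2 - 4ac = (-6)^2 - 4(-1)(9) = 36 + 36 = 72
Since D > 0: two distinct irrational roots


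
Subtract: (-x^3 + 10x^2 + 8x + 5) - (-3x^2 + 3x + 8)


Distribute the minus sign:
  (-x^3 + 10x^2 + 8x + 5)
- (-3x^2 + 3x + 8)
Negate second polynomial: 3x^2 - 3x - 8
Add: -x^3 + 13x^2 + 5x - 3


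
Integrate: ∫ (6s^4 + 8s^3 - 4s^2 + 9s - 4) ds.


Reverse power rule on each term:
  ∫ 6s^4 ds = (6/5)s^5
  ∫ 8s^3 ds = 2s^4
  ∫ -4s^2 ds = -(4/3)s^3
  ∫ 9s ds = (9/2)s^2
  ∫ -4 ds = -4s
F(s) = (6/5)s^5 + 2s^4 - (4/3)s^3 + (9/2)s^2 - 4s + C


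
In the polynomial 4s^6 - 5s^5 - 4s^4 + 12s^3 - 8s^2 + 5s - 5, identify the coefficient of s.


Read off the coefficient of s: 5


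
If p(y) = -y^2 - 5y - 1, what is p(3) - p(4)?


p(3) = -25
p(4) = -37
p(3) - p(4) = -25 + 37 = 12


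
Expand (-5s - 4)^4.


Expand (-5s - 4)^4 by repeated multiplication:
  (-5s - 4)^2 = 25s^2 + 40s + 16
  (-5s - 4)^3 = -125s^3 - 300s^2 - 240s - 64
= 625s^4 + 2000s^3 + 2400s^2 + 1280s + 256


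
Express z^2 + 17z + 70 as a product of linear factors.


Roots satisfy r1 + r2 = -b/a = -17 and r1*r2 = c/a = 70.
So r1 = -7, r2 = -10.
z^2 + 17z + 70 = (z - r1)(z - r2) = (z + 7)(z + 10)


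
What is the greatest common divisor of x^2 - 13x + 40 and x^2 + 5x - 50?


Factor each:
  x^2 - 13x + 40 = (x - 5)(x - 8)
  x^2 + 5x - 50 = (x - 5)(x + 10)
Common monic factor: x - 5


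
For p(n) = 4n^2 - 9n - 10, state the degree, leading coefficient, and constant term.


Highest power of n is 2, with coefficient 4. Constant term is -10.
Degree = 2, leading coefficient = 4, constant term = -10


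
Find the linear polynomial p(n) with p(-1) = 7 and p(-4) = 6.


p(n) = mn + b. Using p(-1)=7, p(-4)=6:
m = (7 - 6)/(-1 + 4) = 1/3 = 1/3
b = 7 - m*(-1) = 7 + 1/3 = 22/3
p(n) = (1/3)n + (22/3)


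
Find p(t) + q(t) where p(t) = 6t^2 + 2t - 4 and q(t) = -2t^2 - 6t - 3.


Align terms by degree and add:
  6t^2 + 2t - 4
  -2t^2 - 6t - 3
= 4t^2 - 4t - 7


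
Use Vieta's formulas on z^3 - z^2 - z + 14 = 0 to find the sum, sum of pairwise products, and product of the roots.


Monic cubic z^3+bz^2+cz+d=0: sum=-b, pairwise sum=c, product=-d.
b=-1, c=-1, d=14
r1+r2+r3 = 1
r1r2+r1r3+r2r3 = -1
r1r2r3 = -14


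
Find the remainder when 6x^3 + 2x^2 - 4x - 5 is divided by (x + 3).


By the Remainder Theorem, the remainder equals p(-3):
  6*(-3)^3 = -162
  2*(-3)^2 = 18
  -4*(-3)^1 = 12
  constant: -5
Sum: -162 + 18 + 12 - 5 = -137


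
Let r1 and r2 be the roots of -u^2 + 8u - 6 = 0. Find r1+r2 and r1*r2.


For au^2+bu+c=0: sum = -b/a, product = c/a.
a=-1, b=8, c=-6
Sum = -(8)/-1 = 8
Product = (-6)/-1 = 6


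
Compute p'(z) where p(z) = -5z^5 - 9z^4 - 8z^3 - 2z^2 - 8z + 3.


Apply the power rule term by term:
  d/dz(-5z^5) = -25z^4
  d/dz(-9z^4) = -36z^3
  d/dz(-8z^3) = -24z^2
  d/dz(-2z^2) = -4z
  d/dz(-8z) = -8
  d/dz(3) = 0
p'(z) = -25z^4 - 36z^3 - 24z^2 - 4z - 8


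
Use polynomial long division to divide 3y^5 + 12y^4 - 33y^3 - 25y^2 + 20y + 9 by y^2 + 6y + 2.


(3y^5 + 12y^4 - 33y^3 - 25y^2 + 20y + 9) / (y^2 + 6y + 2)
Step 1: 3y^3 * (y^2 + 6y + 2) = 3y^5 + 18y^4 + 6y^3; subtract.
Step 2: -6y^2 * (y^2 + 6y + 2) = -6y^4 - 36y^3 - 12y^2; subtract.
Step 3: -3y * (y^2 + 6y + 2) = -3y^3 - 18y^2 - 6y; subtract.
Step 4: 5 * (y^2 + 6y + 2) = 5y^2 + 30y + 10; subtract.
Quotient: 3y^3 - 6y^2 - 3y + 5, Remainder: -4y - 1


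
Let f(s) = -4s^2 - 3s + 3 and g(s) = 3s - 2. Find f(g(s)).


Substitute g(s) into f:
f(g(s)) = -4*(3s - 2)^2 + (-3)*(3s - 2) + 3
(3s - 2)^2 = 9s^2 - 12s + 4
Expand and combine: -36s^2 + 39s - 7


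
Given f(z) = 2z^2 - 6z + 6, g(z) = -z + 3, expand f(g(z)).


Substitute g(z) into f:
f(g(z)) = 2*(-z + 3)^2 + (-6)*(-z + 3) + 6
(-z + 3)^2 = z^2 - 6z + 9
Expand and combine: 2z^2 - 6z + 6


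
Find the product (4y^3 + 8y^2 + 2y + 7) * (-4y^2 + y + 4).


Distribute each term of the first polynomial:
  (4y^3)(-4y^2 + y + 4) = -16y^5 + 4y^4 + 16y^3
  (8y^2)(-4y^2 + y + 4) = -32y^4 + 8y^3 + 32y^2
  (2y)(-4y^2 + y + 4) = -8y^3 + 2y^2 + 8y
  (7)(-4y^2 + y + 4) = -28y^2 + 7y + 28
Sum: -16y^5 - 28y^4 + 16y^3 + 6y^2 + 15y + 28


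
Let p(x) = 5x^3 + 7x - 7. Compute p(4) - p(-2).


p(4) = 341
p(-2) = -61
p(4) - p(-2) = 341 + 61 = 402


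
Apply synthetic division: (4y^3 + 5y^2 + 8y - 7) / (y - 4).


Synthetic division with c = 4. Coefficients: 4, 5, 8, -7
Bring down 4.
  4 * 4 = 16; 16 + 5 = 21
  21 * 4 = 84; 84 + 8 = 92
  92 * 4 = 368; 368 - 7 = 361
Quotient: 4y^2 + 21y + 92, Remainder: 361


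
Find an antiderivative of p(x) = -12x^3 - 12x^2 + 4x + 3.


Reverse power rule on each term:
  ∫ -12x^3 dx = -3x^4
  ∫ -12x^2 dx = -4x^3
  ∫ 4x dx = 2x^2
  ∫ 3 dx = 3x
F(x) = -3x^4 - 4x^3 + 2x^2 + 3x + C


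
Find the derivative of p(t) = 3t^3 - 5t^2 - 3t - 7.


Apply the power rule term by term:
  d/dt(3t^3) = 9t^2
  d/dt(-5t^2) = -10t
  d/dt(-3t) = -3
  d/dt(-7) = 0
p'(t) = 9t^2 - 10t - 3


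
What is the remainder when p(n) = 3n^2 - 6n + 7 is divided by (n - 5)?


By the Remainder Theorem, the remainder equals p(5):
  3*(5)^2 = 75
  -6*(5)^1 = -30
  constant: 7
Sum: 75 - 30 + 7 = 52


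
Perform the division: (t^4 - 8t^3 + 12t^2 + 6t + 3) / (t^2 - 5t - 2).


(t^4 - 8t^3 + 12t^2 + 6t + 3) / (t^2 - 5t - 2)
Step 1: t^2 * (t^2 - 5t - 2) = t^4 - 5t^3 - 2t^2; subtract.
Step 2: -3t * (t^2 - 5t - 2) = -3t^3 + 15t^2 + 6t; subtract.
Step 3: -1 * (t^2 - 5t - 2) = -t^2 + 5t + 2; subtract.
Quotient: t^2 - 3t - 1, Remainder: -5t + 1


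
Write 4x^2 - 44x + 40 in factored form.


Roots satisfy r1 + r2 = -b/a = 11 and r1*r2 = c/a = 10.
So r1 = 10, r2 = 1.
4x^2 - 44x + 40 = 4(x - r1)(x - r2) = 4(x - 10)(x - 1)


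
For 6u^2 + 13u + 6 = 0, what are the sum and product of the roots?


For au^2+bu+c=0: sum = -b/a, product = c/a.
a=6, b=13, c=6
Sum = -(13)/6 = -13/6
Product = (6)/6 = 1


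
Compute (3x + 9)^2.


Expand (3x + 9)^2 by repeated multiplication:
= 9x^2 + 54x + 81


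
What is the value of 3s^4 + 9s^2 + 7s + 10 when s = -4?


Using direct substitution:
  3 * (-4)^4 = 768
  0 * (-4)^3 = 0
  9 * (-4)^2 = 144
  7 * (-4)^1 = -28
  constant: 10
Sum = 768 + 0 + 144 - 28 + 10 = 894


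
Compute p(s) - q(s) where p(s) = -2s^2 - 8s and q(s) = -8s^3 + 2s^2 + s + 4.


Distribute the minus sign:
  (-2s^2 - 8s)
- (-8s^3 + 2s^2 + s + 4)
Negate second polynomial: 8s^3 - 2s^2 - s - 4
Add: 8s^3 - 4s^2 - 9s - 4


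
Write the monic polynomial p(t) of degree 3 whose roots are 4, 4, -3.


p(t) = (t - 4)(t - 4)(t + 3)
Expand: t^3 - 5t^2 - 8t + 48


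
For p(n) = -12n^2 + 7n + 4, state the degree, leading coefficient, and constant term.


Highest power of n is 2, with coefficient -12. Constant term is 4.
Degree = 2, leading coefficient = -12, constant term = 4


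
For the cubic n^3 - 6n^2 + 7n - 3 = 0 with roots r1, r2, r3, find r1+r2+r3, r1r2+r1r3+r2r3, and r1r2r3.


Monic cubic n^3+bn^2+cn+d=0: sum=-b, pairwise sum=c, product=-d.
b=-6, c=7, d=-3
r1+r2+r3 = 6
r1r2+r1r3+r2r3 = 7
r1r2r3 = 3


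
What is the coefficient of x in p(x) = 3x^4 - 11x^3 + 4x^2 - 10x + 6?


Read off the coefficient of x: -10


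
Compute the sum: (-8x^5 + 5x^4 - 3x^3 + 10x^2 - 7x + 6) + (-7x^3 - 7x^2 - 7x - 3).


Align terms by degree and add:
  -8x^5 + 5x^4 - 3x^3 + 10x^2 - 7x + 6
  -7x^3 - 7x^2 - 7x - 3
= -8x^5 + 5x^4 - 10x^3 + 3x^2 - 14x + 3


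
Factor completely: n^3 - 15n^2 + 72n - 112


Try integer roots (divisors of -112). n=7: p(7)=0.
Divide out (n - 7): quotient is n^2 - 8n + 16.
Factor the quadratic: (n - 4)(n - 4)
Result: (n - 7)(n - 4)(n - 4)


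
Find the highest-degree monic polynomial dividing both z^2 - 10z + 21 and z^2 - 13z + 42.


Factor each:
  z^2 - 10z + 21 = (z - 7)(z - 3)
  z^2 - 13z + 42 = (z - 7)(z - 6)
Common monic factor: z - 7


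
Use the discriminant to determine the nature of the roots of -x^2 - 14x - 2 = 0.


D = b^2 - 4ac = (-14)^2 - 4(-1)(-2) = 196 - 8 = 188
Since D > 0: two distinct irrational roots


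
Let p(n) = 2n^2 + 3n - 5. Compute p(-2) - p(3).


p(-2) = -3
p(3) = 22
p(-2) - p(3) = -3 - 22 = -25


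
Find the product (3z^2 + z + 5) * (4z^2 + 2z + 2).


Distribute each term of the first polynomial:
  (3z^2)(4z^2 + 2z + 2) = 12z^4 + 6z^3 + 6z^2
  (z)(4z^2 + 2z + 2) = 4z^3 + 2z^2 + 2z
  (5)(4z^2 + 2z + 2) = 20z^2 + 10z + 10
Sum: 12z^4 + 10z^3 + 28z^2 + 12z + 10


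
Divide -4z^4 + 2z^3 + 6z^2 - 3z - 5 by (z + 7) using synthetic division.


Synthetic division with c = -7. Coefficients: -4, 2, 6, -3, -5
Bring down -4.
  -4 * -7 = 28; 28 + 2 = 30
  30 * -7 = -210; -210 + 6 = -204
  -204 * -7 = 1428; 1428 - 3 = 1425
  1425 * -7 = -9975; -9975 - 5 = -9980
Quotient: -4z^3 + 30z^2 - 204z + 1425, Remainder: -9980


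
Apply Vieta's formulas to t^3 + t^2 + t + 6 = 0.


Monic cubic t^3+bt^2+ct+d=0: sum=-b, pairwise sum=c, product=-d.
b=1, c=1, d=6
r1+r2+r3 = -1
r1r2+r1r3+r2r3 = 1
r1r2r3 = -6


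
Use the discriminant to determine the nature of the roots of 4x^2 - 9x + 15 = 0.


D = b^2 - 4ac = (-9)^2 - 4(4)(15) = 81 - 240 = -159
Since D < 0: two complex conjugate roots (no real roots)


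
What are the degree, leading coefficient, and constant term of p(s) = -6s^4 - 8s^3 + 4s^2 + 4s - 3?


Highest power of s is 4, with coefficient -6. Constant term is -3.
Degree = 4, leading coefficient = -6, constant term = -3


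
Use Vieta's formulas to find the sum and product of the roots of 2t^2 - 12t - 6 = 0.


For at^2+bt+c=0: sum = -b/a, product = c/a.
a=2, b=-12, c=-6
Sum = -(-12)/2 = 6
Product = (-6)/2 = -3


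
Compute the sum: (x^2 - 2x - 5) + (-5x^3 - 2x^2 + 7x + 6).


Align terms by degree and add:
  x^2 - 2x - 5
  -5x^3 - 2x^2 + 7x + 6
= -5x^3 - x^2 + 5x + 1


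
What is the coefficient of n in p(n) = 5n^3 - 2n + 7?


Read off the coefficient of n: -2


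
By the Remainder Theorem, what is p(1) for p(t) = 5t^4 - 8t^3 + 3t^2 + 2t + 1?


By the Remainder Theorem, the remainder equals p(1):
  5*(1)^4 = 5
  -8*(1)^3 = -8
  3*(1)^2 = 3
  2*(1)^1 = 2
  constant: 1
Sum: 5 - 8 + 3 + 2 + 1 = 3


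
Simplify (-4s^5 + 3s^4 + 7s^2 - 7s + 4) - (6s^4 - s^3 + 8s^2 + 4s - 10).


Distribute the minus sign:
  (-4s^5 + 3s^4 + 7s^2 - 7s + 4)
- (6s^4 - s^3 + 8s^2 + 4s - 10)
Negate second polynomial: -6s^4 + s^3 - 8s^2 - 4s + 10
Add: -4s^5 - 3s^4 + s^3 - s^2 - 11s + 14


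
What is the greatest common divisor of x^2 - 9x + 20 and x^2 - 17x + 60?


Factor each:
  x^2 - 9x + 20 = (x - 5)(x - 4)
  x^2 - 17x + 60 = (x - 5)(x - 12)
Common monic factor: x - 5


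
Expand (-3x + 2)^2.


Expand (-3x + 2)^2 by repeated multiplication:
= 9x^2 - 12x + 4


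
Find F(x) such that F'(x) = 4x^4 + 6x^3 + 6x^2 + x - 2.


Reverse power rule on each term:
  ∫ 4x^4 dx = (4/5)x^5
  ∫ 6x^3 dx = (3/2)x^4
  ∫ 6x^2 dx = 2x^3
  ∫ x dx = (1/2)x^2
  ∫ -2 dx = -2x
F(x) = (4/5)x^5 + (3/2)x^4 + 2x^3 + (1/2)x^2 - 2x + C


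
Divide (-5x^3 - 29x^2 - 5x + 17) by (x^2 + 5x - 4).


(-5x^3 - 29x^2 - 5x + 17) / (x^2 + 5x - 4)
Step 1: -5x * (x^2 + 5x - 4) = -5x^3 - 25x^2 + 20x; subtract.
Step 2: -4 * (x^2 + 5x - 4) = -4x^2 - 20x + 16; subtract.
Quotient: -5x - 4, Remainder: -5x + 1


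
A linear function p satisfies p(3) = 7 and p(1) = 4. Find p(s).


p(s) = ms + b. Using p(3)=7, p(1)=4:
m = (7 - 4)/(3 - 1) = 3/2 = 3/2
b = 7 - m*(3) = 7 - 9/2 = 5/2
p(s) = (3/2)s + (5/2)


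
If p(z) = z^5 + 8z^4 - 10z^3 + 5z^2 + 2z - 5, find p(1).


Using direct substitution:
  1 * (1)^5 = 1
  8 * (1)^4 = 8
  -10 * (1)^3 = -10
  5 * (1)^2 = 5
  2 * (1)^1 = 2
  constant: -5
Sum = 1 + 8 - 10 + 5 + 2 - 5 = 1
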